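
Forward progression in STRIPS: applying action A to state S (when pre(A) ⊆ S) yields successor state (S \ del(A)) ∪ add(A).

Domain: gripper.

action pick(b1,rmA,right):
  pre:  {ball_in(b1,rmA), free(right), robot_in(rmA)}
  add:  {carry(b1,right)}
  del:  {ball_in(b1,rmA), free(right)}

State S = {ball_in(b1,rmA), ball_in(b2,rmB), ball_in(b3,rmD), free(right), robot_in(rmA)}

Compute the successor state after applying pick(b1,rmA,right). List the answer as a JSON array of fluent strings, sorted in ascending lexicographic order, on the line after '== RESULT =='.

Progress:
  pre ⊆ S: {ball_in(b1,rmA), free(right), robot_in(rmA)} ⊆ S  — applicable
  S \ del = {ball_in(b2,rmB), ball_in(b3,rmD), robot_in(rmA)}
  ∪ add   = {ball_in(b2,rmB), ball_in(b3,rmD), carry(b1,right), robot_in(rmA)}

== RESULT ==
["ball_in(b2,rmB)", "ball_in(b3,rmD)", "carry(b1,right)", "robot_in(rmA)"]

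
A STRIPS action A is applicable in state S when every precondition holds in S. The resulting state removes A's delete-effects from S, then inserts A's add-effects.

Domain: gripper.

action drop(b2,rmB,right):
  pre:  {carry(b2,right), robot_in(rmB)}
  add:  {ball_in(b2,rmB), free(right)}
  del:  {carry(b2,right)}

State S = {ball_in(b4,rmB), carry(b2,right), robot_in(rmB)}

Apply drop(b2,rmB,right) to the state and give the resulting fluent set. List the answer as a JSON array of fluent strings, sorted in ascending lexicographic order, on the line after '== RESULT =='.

Compute (S \ del) ∪ add:
  pre ⊆ S: {carry(b2,right), robot_in(rmB)} ⊆ S  — applicable
  S \ del = {ball_in(b4,rmB), robot_in(rmB)}
  ∪ add   = {ball_in(b2,rmB), ball_in(b4,rmB), free(right), robot_in(rmB)}

== RESULT ==
["ball_in(b2,rmB)", "ball_in(b4,rmB)", "free(right)", "robot_in(rmB)"]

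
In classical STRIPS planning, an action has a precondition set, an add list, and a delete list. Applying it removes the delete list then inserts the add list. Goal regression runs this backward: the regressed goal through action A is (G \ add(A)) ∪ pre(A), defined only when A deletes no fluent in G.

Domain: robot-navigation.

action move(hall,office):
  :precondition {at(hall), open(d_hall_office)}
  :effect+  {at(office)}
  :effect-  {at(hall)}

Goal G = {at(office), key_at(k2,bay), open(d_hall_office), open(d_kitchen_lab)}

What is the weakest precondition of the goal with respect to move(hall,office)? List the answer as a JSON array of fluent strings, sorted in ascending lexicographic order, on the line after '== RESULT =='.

Regress:
  G ∩ del = {}  (empty — regression defined)
  G \ add = {at(office), key_at(k2,bay), open(d_hall_office), open(d_kitchen_lab)} \ {at(office)} = {key_at(k2,bay), open(d_hall_office), open(d_kitchen_lab)}
  ∪ pre   = {key_at(k2,bay), open(d_hall_office), open(d_kitchen_lab)} ∪ {at(hall), open(d_hall_office)}
          = {at(hall), key_at(k2,bay), open(d_hall_office), open(d_kitchen_lab)}

== RESULT ==
["at(hall)", "key_at(k2,bay)", "open(d_hall_office)", "open(d_kitchen_lab)"]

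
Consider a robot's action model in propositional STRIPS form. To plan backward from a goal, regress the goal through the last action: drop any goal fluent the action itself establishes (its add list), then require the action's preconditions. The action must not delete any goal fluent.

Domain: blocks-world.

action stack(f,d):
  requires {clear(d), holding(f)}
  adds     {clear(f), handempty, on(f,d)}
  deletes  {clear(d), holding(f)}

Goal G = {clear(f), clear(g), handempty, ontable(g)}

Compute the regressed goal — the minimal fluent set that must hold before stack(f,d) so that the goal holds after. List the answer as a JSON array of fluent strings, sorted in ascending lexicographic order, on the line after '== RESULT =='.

Regress:
  G ∩ del = {}  (empty — regression defined)
  G \ add = {clear(f), clear(g), handempty, ontable(g)} \ {clear(f), handempty, on(f,d)} = {clear(g), ontable(g)}
  ∪ pre   = {clear(g), ontable(g)} ∪ {clear(d), holding(f)}
          = {clear(d), clear(g), holding(f), ontable(g)}

== RESULT ==
["clear(d)", "clear(g)", "holding(f)", "ontable(g)"]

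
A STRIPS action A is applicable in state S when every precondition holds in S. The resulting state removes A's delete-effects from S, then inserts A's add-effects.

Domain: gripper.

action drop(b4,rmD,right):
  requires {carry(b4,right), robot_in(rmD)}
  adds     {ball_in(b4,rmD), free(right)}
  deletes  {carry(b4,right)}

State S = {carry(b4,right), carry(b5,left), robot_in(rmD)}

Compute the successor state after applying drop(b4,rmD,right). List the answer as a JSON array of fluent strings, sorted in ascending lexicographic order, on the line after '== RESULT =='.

Progress:
  pre ⊆ S: {carry(b4,right), robot_in(rmD)} ⊆ S  — applicable
  S \ del = {carry(b5,left), robot_in(rmD)}
  ∪ add   = {ball_in(b4,rmD), carry(b5,left), free(right), robot_in(rmD)}

== RESULT ==
["ball_in(b4,rmD)", "carry(b5,left)", "free(right)", "robot_in(rmD)"]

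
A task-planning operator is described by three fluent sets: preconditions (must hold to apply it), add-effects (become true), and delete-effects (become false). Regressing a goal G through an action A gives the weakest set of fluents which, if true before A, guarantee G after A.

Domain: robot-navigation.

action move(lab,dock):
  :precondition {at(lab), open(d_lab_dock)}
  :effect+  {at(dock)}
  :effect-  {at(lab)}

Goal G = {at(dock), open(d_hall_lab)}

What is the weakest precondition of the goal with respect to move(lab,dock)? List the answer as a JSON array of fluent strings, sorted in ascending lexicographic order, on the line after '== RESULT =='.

Compute (G \ add) ∪ pre:
  G ∩ del = {}  (empty — regression defined)
  G \ add = {at(dock), open(d_hall_lab)} \ {at(dock)} = {open(d_hall_lab)}
  ∪ pre   = {open(d_hall_lab)} ∪ {at(lab), open(d_lab_dock)}
          = {at(lab), open(d_hall_lab), open(d_lab_dock)}

== RESULT ==
["at(lab)", "open(d_hall_lab)", "open(d_lab_dock)"]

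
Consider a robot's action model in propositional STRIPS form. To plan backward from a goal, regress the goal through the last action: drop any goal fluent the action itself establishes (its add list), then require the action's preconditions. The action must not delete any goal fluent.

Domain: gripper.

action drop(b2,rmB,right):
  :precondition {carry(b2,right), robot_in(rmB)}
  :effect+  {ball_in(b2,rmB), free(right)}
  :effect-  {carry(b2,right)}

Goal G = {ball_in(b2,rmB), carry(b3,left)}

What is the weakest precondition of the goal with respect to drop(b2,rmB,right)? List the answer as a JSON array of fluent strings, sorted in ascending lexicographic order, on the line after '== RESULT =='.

Regress:
  G ∩ del = {}  (empty — regression defined)
  G \ add = {ball_in(b2,rmB), carry(b3,left)} \ {ball_in(b2,rmB), free(right)} = {carry(b3,left)}
  ∪ pre   = {carry(b3,left)} ∪ {carry(b2,right), robot_in(rmB)}
          = {carry(b2,right), carry(b3,left), robot_in(rmB)}

== RESULT ==
["carry(b2,right)", "carry(b3,left)", "robot_in(rmB)"]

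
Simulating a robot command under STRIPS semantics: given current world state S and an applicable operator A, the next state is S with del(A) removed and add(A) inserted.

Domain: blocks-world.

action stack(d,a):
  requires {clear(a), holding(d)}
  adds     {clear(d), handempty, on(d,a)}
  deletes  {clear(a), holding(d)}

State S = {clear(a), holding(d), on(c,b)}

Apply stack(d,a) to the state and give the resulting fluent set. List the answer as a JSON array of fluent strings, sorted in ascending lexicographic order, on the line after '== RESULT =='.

Progress:
  pre ⊆ S: {clear(a), holding(d)} ⊆ S  — applicable
  S \ del = {on(c,b)}
  ∪ add   = {clear(d), handempty, on(c,b), on(d,a)}

== RESULT ==
["clear(d)", "handempty", "on(c,b)", "on(d,a)"]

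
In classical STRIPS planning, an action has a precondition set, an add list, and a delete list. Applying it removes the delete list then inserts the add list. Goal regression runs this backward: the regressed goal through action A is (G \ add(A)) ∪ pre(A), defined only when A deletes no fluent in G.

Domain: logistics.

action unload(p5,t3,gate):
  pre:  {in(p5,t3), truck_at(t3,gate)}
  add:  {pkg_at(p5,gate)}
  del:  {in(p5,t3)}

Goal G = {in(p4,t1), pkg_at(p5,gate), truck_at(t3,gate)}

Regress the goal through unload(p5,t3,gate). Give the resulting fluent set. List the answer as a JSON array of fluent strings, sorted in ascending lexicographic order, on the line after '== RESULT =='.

Regress:
  G ∩ del = {}  (empty — regression defined)
  G \ add = {in(p4,t1), pkg_at(p5,gate), truck_at(t3,gate)} \ {pkg_at(p5,gate)} = {in(p4,t1), truck_at(t3,gate)}
  ∪ pre   = {in(p4,t1), truck_at(t3,gate)} ∪ {in(p5,t3), truck_at(t3,gate)}
          = {in(p4,t1), in(p5,t3), truck_at(t3,gate)}

== RESULT ==
["in(p4,t1)", "in(p5,t3)", "truck_at(t3,gate)"]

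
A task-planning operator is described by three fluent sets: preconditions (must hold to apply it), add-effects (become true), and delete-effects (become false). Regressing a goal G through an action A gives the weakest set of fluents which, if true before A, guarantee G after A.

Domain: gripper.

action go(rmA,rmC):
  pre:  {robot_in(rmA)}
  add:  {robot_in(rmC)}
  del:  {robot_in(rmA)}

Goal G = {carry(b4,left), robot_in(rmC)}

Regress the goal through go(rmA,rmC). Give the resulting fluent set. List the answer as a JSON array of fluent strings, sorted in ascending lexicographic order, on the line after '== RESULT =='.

Compute (G \ add) ∪ pre:
  G ∩ del = {}  (empty — regression defined)
  G \ add = {carry(b4,left), robot_in(rmC)} \ {robot_in(rmC)} = {carry(b4,left)}
  ∪ pre   = {carry(b4,left)} ∪ {robot_in(rmA)}
          = {carry(b4,left), robot_in(rmA)}

== RESULT ==
["carry(b4,left)", "robot_in(rmA)"]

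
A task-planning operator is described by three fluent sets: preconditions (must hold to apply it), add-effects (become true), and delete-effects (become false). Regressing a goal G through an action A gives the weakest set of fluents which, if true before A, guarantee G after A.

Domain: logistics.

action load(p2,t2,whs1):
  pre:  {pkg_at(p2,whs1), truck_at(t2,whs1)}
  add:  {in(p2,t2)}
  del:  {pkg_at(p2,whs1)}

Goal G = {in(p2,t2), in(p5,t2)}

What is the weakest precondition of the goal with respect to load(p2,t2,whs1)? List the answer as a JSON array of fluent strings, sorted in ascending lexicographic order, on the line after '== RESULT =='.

Compute (G \ add) ∪ pre:
  G ∩ del = {}  (empty — regression defined)
  G \ add = {in(p2,t2), in(p5,t2)} \ {in(p2,t2)} = {in(p5,t2)}
  ∪ pre   = {in(p5,t2)} ∪ {pkg_at(p2,whs1), truck_at(t2,whs1)}
          = {in(p5,t2), pkg_at(p2,whs1), truck_at(t2,whs1)}

== RESULT ==
["in(p5,t2)", "pkg_at(p2,whs1)", "truck_at(t2,whs1)"]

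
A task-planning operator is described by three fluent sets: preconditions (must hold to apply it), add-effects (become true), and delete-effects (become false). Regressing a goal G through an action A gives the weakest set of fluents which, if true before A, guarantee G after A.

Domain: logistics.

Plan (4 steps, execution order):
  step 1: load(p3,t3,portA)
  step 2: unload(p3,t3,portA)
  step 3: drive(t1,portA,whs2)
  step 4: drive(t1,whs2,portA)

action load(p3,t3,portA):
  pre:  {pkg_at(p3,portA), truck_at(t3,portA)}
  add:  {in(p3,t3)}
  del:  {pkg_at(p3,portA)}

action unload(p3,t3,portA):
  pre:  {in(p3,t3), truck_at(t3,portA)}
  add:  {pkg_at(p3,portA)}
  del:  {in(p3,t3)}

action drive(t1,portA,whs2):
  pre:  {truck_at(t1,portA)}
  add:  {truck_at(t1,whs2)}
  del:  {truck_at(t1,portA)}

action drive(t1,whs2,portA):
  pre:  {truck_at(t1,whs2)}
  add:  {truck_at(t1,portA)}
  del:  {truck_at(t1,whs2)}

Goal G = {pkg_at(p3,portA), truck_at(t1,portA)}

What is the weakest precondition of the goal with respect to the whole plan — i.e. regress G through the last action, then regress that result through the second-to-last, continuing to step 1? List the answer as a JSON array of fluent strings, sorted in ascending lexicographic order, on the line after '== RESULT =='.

Work backward from the goal:
  through step 4 (drive(t1,whs2,portA)): drop {truck_at(t1,portA)}, keep {pkg_at(p3,portA)}, require {truck_at(t1,whs2)}
    → {pkg_at(p3,portA), truck_at(t1,whs2)}
  through step 3 (drive(t1,portA,whs2)): drop {truck_at(t1,whs2)}, keep {pkg_at(p3,portA)}, require {truck_at(t1,portA)}
    → {pkg_at(p3,portA), truck_at(t1,portA)}
  through step 2 (unload(p3,t3,portA)): drop {pkg_at(p3,portA)}, keep {truck_at(t1,portA)}, require {in(p3,t3), truck_at(t3,portA)}
    → {in(p3,t3), truck_at(t1,portA), truck_at(t3,portA)}
  through step 1 (load(p3,t3,portA)): drop {in(p3,t3)}, keep {truck_at(t1,portA), truck_at(t3,portA)}, require {pkg_at(p3,portA), truck_at(t3,portA)}
    → {pkg_at(p3,portA), truck_at(t1,portA), truck_at(t3,portA)}

== RESULT ==
["pkg_at(p3,portA)", "truck_at(t1,portA)", "truck_at(t3,portA)"]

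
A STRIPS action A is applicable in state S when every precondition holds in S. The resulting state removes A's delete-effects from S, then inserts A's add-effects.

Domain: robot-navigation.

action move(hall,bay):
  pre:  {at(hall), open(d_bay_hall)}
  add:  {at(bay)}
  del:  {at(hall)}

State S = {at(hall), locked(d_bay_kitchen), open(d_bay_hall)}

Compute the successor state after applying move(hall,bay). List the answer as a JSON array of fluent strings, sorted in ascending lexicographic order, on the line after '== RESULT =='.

Compute (S \ del) ∪ add:
  pre ⊆ S: {at(hall), open(d_bay_hall)} ⊆ S  — applicable
  S \ del = {locked(d_bay_kitchen), open(d_bay_hall)}
  ∪ add   = {at(bay), locked(d_bay_kitchen), open(d_bay_hall)}

== RESULT ==
["at(bay)", "locked(d_bay_kitchen)", "open(d_bay_hall)"]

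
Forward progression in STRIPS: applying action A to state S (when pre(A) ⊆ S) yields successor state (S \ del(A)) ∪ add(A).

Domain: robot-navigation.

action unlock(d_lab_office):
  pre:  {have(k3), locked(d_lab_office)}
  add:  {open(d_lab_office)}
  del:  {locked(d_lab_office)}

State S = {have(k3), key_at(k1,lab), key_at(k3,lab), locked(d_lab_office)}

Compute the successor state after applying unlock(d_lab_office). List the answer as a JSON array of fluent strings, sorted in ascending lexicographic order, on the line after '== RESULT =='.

Progress:
  pre ⊆ S: {have(k3), locked(d_lab_office)} ⊆ S  — applicable
  S \ del = {have(k3), key_at(k1,lab), key_at(k3,lab)}
  ∪ add   = {have(k3), key_at(k1,lab), key_at(k3,lab), open(d_lab_office)}

== RESULT ==
["have(k3)", "key_at(k1,lab)", "key_at(k3,lab)", "open(d_lab_office)"]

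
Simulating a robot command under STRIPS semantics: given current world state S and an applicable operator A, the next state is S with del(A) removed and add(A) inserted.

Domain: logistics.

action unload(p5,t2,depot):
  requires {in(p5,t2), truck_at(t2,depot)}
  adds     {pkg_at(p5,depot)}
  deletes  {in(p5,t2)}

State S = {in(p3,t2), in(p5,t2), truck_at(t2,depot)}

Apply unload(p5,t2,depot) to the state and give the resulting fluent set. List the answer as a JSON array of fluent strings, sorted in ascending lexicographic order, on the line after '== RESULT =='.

Progress:
  pre ⊆ S: {in(p5,t2), truck_at(t2,depot)} ⊆ S  — applicable
  S \ del = {in(p3,t2), truck_at(t2,depot)}
  ∪ add   = {in(p3,t2), pkg_at(p5,depot), truck_at(t2,depot)}

== RESULT ==
["in(p3,t2)", "pkg_at(p5,depot)", "truck_at(t2,depot)"]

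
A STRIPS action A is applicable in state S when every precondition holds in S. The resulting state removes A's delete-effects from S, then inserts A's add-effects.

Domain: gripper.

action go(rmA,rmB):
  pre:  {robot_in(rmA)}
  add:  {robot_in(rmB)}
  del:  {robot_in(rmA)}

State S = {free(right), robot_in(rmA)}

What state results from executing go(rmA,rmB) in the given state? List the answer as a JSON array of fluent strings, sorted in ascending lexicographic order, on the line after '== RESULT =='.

Compute (S \ del) ∪ add:
  pre ⊆ S: {robot_in(rmA)} ⊆ S  — applicable
  S \ del = {free(right)}
  ∪ add   = {free(right), robot_in(rmB)}

== RESULT ==
["free(right)", "robot_in(rmB)"]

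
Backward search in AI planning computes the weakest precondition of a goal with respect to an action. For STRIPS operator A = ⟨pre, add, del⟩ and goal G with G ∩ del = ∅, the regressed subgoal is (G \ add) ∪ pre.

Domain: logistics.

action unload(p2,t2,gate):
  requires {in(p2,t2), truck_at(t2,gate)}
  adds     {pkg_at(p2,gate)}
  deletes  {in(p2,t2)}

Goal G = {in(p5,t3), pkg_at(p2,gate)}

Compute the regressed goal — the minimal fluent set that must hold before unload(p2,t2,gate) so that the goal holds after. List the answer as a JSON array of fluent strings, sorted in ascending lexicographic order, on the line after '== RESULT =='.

Regress:
  G ∩ del = {}  (empty — regression defined)
  G \ add = {in(p5,t3), pkg_at(p2,gate)} \ {pkg_at(p2,gate)} = {in(p5,t3)}
  ∪ pre   = {in(p5,t3)} ∪ {in(p2,t2), truck_at(t2,gate)}
          = {in(p2,t2), in(p5,t3), truck_at(t2,gate)}

== RESULT ==
["in(p2,t2)", "in(p5,t3)", "truck_at(t2,gate)"]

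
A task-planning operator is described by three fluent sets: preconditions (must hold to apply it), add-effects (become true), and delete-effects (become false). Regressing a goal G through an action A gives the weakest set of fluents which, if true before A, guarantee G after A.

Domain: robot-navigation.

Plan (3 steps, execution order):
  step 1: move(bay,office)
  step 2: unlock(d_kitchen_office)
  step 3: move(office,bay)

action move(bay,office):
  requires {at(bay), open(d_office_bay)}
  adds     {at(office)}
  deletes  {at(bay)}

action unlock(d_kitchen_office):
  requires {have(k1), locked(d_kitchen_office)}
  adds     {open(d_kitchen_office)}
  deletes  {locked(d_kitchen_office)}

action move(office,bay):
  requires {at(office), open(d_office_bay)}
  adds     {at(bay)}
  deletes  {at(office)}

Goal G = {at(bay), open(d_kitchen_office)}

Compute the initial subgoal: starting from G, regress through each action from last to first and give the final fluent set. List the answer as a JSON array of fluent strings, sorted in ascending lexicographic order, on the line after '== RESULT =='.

Regress step by step:
  through step 3 (move(office,bay)): drop {at(bay)}, keep {open(d_kitchen_office)}, require {at(office), open(d_office_bay)}
    → {at(office), open(d_kitchen_office), open(d_office_bay)}
  through step 2 (unlock(d_kitchen_office)): drop {open(d_kitchen_office)}, keep {at(office), open(d_office_bay)}, require {have(k1), locked(d_kitchen_office)}
    → {at(office), have(k1), locked(d_kitchen_office), open(d_office_bay)}
  through step 1 (move(bay,office)): drop {at(office)}, keep {have(k1), locked(d_kitchen_office), open(d_office_bay)}, require {at(bay), open(d_office_bay)}
    → {at(bay), have(k1), locked(d_kitchen_office), open(d_office_bay)}

== RESULT ==
["at(bay)", "have(k1)", "locked(d_kitchen_office)", "open(d_office_bay)"]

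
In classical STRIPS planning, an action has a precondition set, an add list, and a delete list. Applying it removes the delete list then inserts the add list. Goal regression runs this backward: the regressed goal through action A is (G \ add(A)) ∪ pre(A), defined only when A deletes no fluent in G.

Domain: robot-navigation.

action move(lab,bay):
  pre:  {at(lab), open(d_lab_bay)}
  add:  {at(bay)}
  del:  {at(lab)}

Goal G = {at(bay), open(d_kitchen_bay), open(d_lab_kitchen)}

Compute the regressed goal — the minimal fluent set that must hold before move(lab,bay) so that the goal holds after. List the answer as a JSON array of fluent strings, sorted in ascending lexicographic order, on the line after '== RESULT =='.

Regress:
  G ∩ del = {}  (empty — regression defined)
  G \ add = {at(bay), open(d_kitchen_bay), open(d_lab_kitchen)} \ {at(bay)} = {open(d_kitchen_bay), open(d_lab_kitchen)}
  ∪ pre   = {open(d_kitchen_bay), open(d_lab_kitchen)} ∪ {at(lab), open(d_lab_bay)}
          = {at(lab), open(d_kitchen_bay), open(d_lab_bay), open(d_lab_kitchen)}

== RESULT ==
["at(lab)", "open(d_kitchen_bay)", "open(d_lab_bay)", "open(d_lab_kitchen)"]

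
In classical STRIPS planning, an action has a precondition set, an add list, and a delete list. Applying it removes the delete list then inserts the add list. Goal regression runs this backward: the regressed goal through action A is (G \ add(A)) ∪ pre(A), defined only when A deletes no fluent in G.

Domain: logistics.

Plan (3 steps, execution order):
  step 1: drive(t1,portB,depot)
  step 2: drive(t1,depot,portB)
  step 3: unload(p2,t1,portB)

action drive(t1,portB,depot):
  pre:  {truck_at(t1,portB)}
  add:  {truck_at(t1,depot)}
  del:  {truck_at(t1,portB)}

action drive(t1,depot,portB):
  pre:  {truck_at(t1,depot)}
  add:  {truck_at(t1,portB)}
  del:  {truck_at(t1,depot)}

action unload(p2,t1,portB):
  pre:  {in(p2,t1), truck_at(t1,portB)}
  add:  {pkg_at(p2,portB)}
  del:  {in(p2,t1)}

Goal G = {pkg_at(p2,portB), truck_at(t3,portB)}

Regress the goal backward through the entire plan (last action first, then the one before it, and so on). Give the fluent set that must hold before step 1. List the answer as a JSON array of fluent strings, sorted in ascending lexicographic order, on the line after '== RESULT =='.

Work backward from the goal:
  through step 3 (unload(p2,t1,portB)): drop {pkg_at(p2,portB)}, keep {truck_at(t3,portB)}, require {in(p2,t1), truck_at(t1,portB)}
    → {in(p2,t1), truck_at(t1,portB), truck_at(t3,portB)}
  through step 2 (drive(t1,depot,portB)): drop {truck_at(t1,portB)}, keep {in(p2,t1), truck_at(t3,portB)}, require {truck_at(t1,depot)}
    → {in(p2,t1), truck_at(t1,depot), truck_at(t3,portB)}
  through step 1 (drive(t1,portB,depot)): drop {truck_at(t1,depot)}, keep {in(p2,t1), truck_at(t3,portB)}, require {truck_at(t1,portB)}
    → {in(p2,t1), truck_at(t1,portB), truck_at(t3,portB)}

== RESULT ==
["in(p2,t1)", "truck_at(t1,portB)", "truck_at(t3,portB)"]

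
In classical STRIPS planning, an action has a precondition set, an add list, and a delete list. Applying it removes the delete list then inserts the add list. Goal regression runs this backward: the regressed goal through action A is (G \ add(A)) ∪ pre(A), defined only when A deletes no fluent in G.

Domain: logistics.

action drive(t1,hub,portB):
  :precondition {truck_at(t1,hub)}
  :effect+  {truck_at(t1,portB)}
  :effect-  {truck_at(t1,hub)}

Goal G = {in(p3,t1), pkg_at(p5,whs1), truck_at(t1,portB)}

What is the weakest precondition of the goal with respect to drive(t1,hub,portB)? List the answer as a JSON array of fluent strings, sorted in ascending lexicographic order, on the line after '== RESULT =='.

Regress:
  G ∩ del = {}  (empty — regression defined)
  G \ add = {in(p3,t1), pkg_at(p5,whs1), truck_at(t1,portB)} \ {truck_at(t1,portB)} = {in(p3,t1), pkg_at(p5,whs1)}
  ∪ pre   = {in(p3,t1), pkg_at(p5,whs1)} ∪ {truck_at(t1,hub)}
          = {in(p3,t1), pkg_at(p5,whs1), truck_at(t1,hub)}

== RESULT ==
["in(p3,t1)", "pkg_at(p5,whs1)", "truck_at(t1,hub)"]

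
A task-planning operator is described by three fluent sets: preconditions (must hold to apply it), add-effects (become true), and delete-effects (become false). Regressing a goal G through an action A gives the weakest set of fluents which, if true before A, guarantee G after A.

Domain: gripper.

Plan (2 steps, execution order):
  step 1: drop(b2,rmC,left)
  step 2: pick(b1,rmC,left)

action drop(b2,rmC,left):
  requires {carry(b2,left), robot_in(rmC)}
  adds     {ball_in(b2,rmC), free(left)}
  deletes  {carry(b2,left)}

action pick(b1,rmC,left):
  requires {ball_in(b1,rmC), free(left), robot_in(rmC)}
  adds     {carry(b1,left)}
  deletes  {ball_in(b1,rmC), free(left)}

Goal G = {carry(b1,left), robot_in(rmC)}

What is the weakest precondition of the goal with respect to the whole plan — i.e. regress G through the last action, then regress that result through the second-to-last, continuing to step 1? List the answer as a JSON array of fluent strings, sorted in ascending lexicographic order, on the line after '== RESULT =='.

Work backward from the goal:
  through step 2 (pick(b1,rmC,left)): drop {carry(b1,left)}, keep {robot_in(rmC)}, require {ball_in(b1,rmC), free(left), robot_in(rmC)}
    → {ball_in(b1,rmC), free(left), robot_in(rmC)}
  through step 1 (drop(b2,rmC,left)): drop {free(left)}, keep {ball_in(b1,rmC), robot_in(rmC)}, require {carry(b2,left), robot_in(rmC)}
    → {ball_in(b1,rmC), carry(b2,left), robot_in(rmC)}

== RESULT ==
["ball_in(b1,rmC)", "carry(b2,left)", "robot_in(rmC)"]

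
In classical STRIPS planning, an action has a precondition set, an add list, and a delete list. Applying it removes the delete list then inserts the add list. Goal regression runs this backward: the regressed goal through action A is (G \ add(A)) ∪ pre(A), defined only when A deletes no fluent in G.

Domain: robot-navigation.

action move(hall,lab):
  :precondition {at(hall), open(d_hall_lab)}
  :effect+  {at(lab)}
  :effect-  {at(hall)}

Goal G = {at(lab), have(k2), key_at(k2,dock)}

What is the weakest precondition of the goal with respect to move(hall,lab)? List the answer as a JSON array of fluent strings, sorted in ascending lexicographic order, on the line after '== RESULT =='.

Compute (G \ add) ∪ pre:
  G ∩ del = {}  (empty — regression defined)
  G \ add = {at(lab), have(k2), key_at(k2,dock)} \ {at(lab)} = {have(k2), key_at(k2,dock)}
  ∪ pre   = {have(k2), key_at(k2,dock)} ∪ {at(hall), open(d_hall_lab)}
          = {at(hall), have(k2), key_at(k2,dock), open(d_hall_lab)}

== RESULT ==
["at(hall)", "have(k2)", "key_at(k2,dock)", "open(d_hall_lab)"]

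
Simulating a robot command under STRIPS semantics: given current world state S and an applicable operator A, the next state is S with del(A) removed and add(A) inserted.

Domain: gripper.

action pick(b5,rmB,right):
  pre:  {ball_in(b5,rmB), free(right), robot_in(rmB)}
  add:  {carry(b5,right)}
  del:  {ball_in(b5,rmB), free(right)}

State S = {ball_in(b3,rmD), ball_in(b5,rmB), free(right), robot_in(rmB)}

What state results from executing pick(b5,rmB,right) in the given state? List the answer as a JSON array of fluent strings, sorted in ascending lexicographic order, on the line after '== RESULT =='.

Compute (S \ del) ∪ add:
  pre ⊆ S: {ball_in(b5,rmB), free(right), robot_in(rmB)} ⊆ S  — applicable
  S \ del = {ball_in(b3,rmD), robot_in(rmB)}
  ∪ add   = {ball_in(b3,rmD), carry(b5,right), robot_in(rmB)}

== RESULT ==
["ball_in(b3,rmD)", "carry(b5,right)", "robot_in(rmB)"]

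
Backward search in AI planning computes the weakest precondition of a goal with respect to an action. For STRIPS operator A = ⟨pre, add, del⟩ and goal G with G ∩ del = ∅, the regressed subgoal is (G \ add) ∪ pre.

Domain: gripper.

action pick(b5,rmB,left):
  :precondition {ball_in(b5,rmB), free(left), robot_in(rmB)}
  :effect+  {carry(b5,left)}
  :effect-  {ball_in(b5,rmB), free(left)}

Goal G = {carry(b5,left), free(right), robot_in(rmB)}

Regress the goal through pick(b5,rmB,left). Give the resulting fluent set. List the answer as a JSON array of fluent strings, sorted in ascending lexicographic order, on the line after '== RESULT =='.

Compute (G \ add) ∪ pre:
  G ∩ del = {}  (empty — regression defined)
  G \ add = {carry(b5,left), free(right), robot_in(rmB)} \ {carry(b5,left)} = {free(right), robot_in(rmB)}
  ∪ pre   = {free(right), robot_in(rmB)} ∪ {ball_in(b5,rmB), free(left), robot_in(rmB)}
          = {ball_in(b5,rmB), free(left), free(right), robot_in(rmB)}

== RESULT ==
["ball_in(b5,rmB)", "free(left)", "free(right)", "robot_in(rmB)"]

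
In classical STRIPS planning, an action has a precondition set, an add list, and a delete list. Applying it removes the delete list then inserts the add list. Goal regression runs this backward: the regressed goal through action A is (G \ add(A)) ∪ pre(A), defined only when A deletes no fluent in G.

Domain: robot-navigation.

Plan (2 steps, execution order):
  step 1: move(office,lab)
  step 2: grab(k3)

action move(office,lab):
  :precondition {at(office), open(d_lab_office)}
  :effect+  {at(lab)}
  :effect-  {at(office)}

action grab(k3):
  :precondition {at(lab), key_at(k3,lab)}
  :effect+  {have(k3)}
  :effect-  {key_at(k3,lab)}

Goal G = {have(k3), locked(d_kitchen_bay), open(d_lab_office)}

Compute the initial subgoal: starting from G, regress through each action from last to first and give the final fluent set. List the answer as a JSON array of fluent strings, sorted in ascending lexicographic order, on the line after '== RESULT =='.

Work backward from the goal:
  through step 2 (grab(k3)): drop {have(k3)}, keep {locked(d_kitchen_bay), open(d_lab_office)}, require {at(lab), key_at(k3,lab)}
    → {at(lab), key_at(k3,lab), locked(d_kitchen_bay), open(d_lab_office)}
  through step 1 (move(office,lab)): drop {at(lab)}, keep {key_at(k3,lab), locked(d_kitchen_bay), open(d_lab_office)}, require {at(office), open(d_lab_office)}
    → {at(office), key_at(k3,lab), locked(d_kitchen_bay), open(d_lab_office)}

== RESULT ==
["at(office)", "key_at(k3,lab)", "locked(d_kitchen_bay)", "open(d_lab_office)"]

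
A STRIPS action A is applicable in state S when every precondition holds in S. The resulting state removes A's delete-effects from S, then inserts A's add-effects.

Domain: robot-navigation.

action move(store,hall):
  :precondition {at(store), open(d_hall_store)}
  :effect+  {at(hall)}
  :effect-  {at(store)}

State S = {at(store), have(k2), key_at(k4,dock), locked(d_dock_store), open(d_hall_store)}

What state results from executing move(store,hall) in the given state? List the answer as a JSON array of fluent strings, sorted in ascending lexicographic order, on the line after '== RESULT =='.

Compute (S \ del) ∪ add:
  pre ⊆ S: {at(store), open(d_hall_store)} ⊆ S  — applicable
  S \ del = {have(k2), key_at(k4,dock), locked(d_dock_store), open(d_hall_store)}
  ∪ add   = {at(hall), have(k2), key_at(k4,dock), locked(d_dock_store), open(d_hall_store)}

== RESULT ==
["at(hall)", "have(k2)", "key_at(k4,dock)", "locked(d_dock_store)", "open(d_hall_store)"]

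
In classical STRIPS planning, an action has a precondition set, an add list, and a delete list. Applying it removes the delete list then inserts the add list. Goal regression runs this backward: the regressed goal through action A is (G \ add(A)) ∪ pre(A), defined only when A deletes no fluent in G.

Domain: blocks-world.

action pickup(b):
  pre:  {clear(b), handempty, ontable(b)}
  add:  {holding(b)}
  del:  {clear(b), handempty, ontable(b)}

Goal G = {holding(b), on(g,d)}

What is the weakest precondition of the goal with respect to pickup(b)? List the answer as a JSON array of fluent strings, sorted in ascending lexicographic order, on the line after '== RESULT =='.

Compute (G \ add) ∪ pre:
  G ∩ del = {}  (empty — regression defined)
  G \ add = {holding(b), on(g,d)} \ {holding(b)} = {on(g,d)}
  ∪ pre   = {on(g,d)} ∪ {clear(b), handempty, ontable(b)}
          = {clear(b), handempty, on(g,d), ontable(b)}

== RESULT ==
["clear(b)", "handempty", "on(g,d)", "ontable(b)"]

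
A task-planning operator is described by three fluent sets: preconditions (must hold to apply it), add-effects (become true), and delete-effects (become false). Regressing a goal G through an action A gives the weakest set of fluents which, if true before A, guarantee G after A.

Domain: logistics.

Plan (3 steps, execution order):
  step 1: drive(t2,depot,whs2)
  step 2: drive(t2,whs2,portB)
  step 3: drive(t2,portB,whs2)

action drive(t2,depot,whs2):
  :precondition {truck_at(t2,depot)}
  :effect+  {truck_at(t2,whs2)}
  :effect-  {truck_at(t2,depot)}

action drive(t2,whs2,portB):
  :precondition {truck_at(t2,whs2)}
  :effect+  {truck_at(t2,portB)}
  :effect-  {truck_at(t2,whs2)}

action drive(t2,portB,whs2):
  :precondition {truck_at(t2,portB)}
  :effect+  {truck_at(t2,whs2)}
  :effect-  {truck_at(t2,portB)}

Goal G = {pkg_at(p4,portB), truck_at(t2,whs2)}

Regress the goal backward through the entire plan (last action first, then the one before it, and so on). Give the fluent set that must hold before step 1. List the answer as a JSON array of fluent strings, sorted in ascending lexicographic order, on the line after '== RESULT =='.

Regress step by step:
  through step 3 (drive(t2,portB,whs2)): drop {truck_at(t2,whs2)}, keep {pkg_at(p4,portB)}, require {truck_at(t2,portB)}
    → {pkg_at(p4,portB), truck_at(t2,portB)}
  through step 2 (drive(t2,whs2,portB)): drop {truck_at(t2,portB)}, keep {pkg_at(p4,portB)}, require {truck_at(t2,whs2)}
    → {pkg_at(p4,portB), truck_at(t2,whs2)}
  through step 1 (drive(t2,depot,whs2)): drop {truck_at(t2,whs2)}, keep {pkg_at(p4,portB)}, require {truck_at(t2,depot)}
    → {pkg_at(p4,portB), truck_at(t2,depot)}

== RESULT ==
["pkg_at(p4,portB)", "truck_at(t2,depot)"]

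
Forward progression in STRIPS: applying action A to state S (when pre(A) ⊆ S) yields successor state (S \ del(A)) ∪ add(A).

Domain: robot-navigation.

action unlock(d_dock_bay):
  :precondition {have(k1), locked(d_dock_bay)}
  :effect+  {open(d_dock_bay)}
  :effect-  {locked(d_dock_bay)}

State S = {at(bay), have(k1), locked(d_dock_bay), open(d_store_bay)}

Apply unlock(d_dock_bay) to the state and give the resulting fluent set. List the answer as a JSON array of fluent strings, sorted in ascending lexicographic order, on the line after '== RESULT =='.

Compute (S \ del) ∪ add:
  pre ⊆ S: {have(k1), locked(d_dock_bay)} ⊆ S  — applicable
  S \ del = {at(bay), have(k1), open(d_store_bay)}
  ∪ add   = {at(bay), have(k1), open(d_dock_bay), open(d_store_bay)}

== RESULT ==
["at(bay)", "have(k1)", "open(d_dock_bay)", "open(d_store_bay)"]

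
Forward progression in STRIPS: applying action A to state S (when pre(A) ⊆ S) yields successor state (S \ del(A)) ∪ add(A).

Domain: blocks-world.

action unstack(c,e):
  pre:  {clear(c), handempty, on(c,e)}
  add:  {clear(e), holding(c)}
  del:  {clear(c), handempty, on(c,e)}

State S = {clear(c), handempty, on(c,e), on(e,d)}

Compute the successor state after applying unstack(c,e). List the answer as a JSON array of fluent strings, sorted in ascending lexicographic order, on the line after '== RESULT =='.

Compute (S \ del) ∪ add:
  pre ⊆ S: {clear(c), handempty, on(c,e)} ⊆ S  — applicable
  S \ del = {on(e,d)}
  ∪ add   = {clear(e), holding(c), on(e,d)}

== RESULT ==
["clear(e)", "holding(c)", "on(e,d)"]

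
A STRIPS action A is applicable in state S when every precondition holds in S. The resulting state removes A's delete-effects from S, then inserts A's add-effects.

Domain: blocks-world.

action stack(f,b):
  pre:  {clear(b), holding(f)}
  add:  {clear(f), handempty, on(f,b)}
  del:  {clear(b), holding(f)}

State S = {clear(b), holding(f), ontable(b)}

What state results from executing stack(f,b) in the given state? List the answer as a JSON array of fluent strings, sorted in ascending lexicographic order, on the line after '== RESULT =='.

Progress:
  pre ⊆ S: {clear(b), holding(f)} ⊆ S  — applicable
  S \ del = {ontable(b)}
  ∪ add   = {clear(f), handempty, on(f,b), ontable(b)}

== RESULT ==
["clear(f)", "handempty", "on(f,b)", "ontable(b)"]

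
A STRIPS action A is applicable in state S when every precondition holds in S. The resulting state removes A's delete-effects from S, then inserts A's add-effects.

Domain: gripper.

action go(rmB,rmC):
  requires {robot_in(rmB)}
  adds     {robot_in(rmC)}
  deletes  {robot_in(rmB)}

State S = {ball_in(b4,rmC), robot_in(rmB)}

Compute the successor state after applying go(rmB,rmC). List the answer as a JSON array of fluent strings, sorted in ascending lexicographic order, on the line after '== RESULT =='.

Compute (S \ del) ∪ add:
  pre ⊆ S: {robot_in(rmB)} ⊆ S  — applicable
  S \ del = {ball_in(b4,rmC)}
  ∪ add   = {ball_in(b4,rmC), robot_in(rmC)}

== RESULT ==
["ball_in(b4,rmC)", "robot_in(rmC)"]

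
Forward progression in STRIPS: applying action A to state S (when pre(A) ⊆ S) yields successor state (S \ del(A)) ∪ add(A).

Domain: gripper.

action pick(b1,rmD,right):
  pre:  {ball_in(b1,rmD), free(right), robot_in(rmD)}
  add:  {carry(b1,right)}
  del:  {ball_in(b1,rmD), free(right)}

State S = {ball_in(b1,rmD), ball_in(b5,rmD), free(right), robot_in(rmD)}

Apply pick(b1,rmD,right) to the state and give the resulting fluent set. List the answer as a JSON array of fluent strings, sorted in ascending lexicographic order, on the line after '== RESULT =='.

Progress:
  pre ⊆ S: {ball_in(b1,rmD), free(right), robot_in(rmD)} ⊆ S  — applicable
  S \ del = {ball_in(b5,rmD), robot_in(rmD)}
  ∪ add   = {ball_in(b5,rmD), carry(b1,right), robot_in(rmD)}

== RESULT ==
["ball_in(b5,rmD)", "carry(b1,right)", "robot_in(rmD)"]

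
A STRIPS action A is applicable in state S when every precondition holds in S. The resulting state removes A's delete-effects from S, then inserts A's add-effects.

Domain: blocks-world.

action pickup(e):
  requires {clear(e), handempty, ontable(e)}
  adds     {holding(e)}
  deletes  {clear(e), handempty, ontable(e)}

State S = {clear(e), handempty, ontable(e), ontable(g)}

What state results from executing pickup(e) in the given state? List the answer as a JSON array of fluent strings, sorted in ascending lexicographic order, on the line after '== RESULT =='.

Progress:
  pre ⊆ S: {clear(e), handempty, ontable(e)} ⊆ S  — applicable
  S \ del = {ontable(g)}
  ∪ add   = {holding(e), ontable(g)}

== RESULT ==
["holding(e)", "ontable(g)"]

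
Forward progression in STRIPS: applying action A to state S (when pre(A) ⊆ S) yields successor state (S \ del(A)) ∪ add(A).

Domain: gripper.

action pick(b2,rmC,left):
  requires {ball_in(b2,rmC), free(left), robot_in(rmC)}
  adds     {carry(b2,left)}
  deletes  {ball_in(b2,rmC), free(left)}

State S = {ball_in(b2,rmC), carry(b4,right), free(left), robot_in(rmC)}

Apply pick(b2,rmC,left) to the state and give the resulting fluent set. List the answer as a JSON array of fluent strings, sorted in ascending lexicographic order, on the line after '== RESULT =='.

Progress:
  pre ⊆ S: {ball_in(b2,rmC), free(left), robot_in(rmC)} ⊆ S  — applicable
  S \ del = {carry(b4,right), robot_in(rmC)}
  ∪ add   = {carry(b2,left), carry(b4,right), robot_in(rmC)}

== RESULT ==
["carry(b2,left)", "carry(b4,right)", "robot_in(rmC)"]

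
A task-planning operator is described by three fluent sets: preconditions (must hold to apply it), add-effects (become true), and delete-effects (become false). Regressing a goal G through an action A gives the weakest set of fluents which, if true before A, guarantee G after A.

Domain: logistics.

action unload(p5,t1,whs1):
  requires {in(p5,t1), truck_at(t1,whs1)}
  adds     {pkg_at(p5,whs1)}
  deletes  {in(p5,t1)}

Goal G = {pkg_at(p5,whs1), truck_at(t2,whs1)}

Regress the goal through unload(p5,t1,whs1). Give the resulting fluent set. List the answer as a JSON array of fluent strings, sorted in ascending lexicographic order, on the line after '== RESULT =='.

Regress:
  G ∩ del = {}  (empty — regression defined)
  G \ add = {pkg_at(p5,whs1), truck_at(t2,whs1)} \ {pkg_at(p5,whs1)} = {truck_at(t2,whs1)}
  ∪ pre   = {truck_at(t2,whs1)} ∪ {in(p5,t1), truck_at(t1,whs1)}
          = {in(p5,t1), truck_at(t1,whs1), truck_at(t2,whs1)}

== RESULT ==
["in(p5,t1)", "truck_at(t1,whs1)", "truck_at(t2,whs1)"]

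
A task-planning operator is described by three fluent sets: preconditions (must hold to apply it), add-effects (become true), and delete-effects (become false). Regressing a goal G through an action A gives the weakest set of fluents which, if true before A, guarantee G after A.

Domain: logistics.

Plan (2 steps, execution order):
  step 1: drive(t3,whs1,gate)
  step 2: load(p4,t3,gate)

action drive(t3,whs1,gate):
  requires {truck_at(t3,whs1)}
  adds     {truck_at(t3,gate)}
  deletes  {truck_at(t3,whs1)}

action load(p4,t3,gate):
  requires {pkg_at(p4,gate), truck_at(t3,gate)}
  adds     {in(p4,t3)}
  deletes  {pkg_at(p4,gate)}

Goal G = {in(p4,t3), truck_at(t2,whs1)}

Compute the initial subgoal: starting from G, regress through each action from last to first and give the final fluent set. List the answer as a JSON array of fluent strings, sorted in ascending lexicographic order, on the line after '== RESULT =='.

Regress step by step:
  through step 2 (load(p4,t3,gate)): drop {in(p4,t3)}, keep {truck_at(t2,whs1)}, require {pkg_at(p4,gate), truck_at(t3,gate)}
    → {pkg_at(p4,gate), truck_at(t2,whs1), truck_at(t3,gate)}
  through step 1 (drive(t3,whs1,gate)): drop {truck_at(t3,gate)}, keep {pkg_at(p4,gate), truck_at(t2,whs1)}, require {truck_at(t3,whs1)}
    → {pkg_at(p4,gate), truck_at(t2,whs1), truck_at(t3,whs1)}

== RESULT ==
["pkg_at(p4,gate)", "truck_at(t2,whs1)", "truck_at(t3,whs1)"]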